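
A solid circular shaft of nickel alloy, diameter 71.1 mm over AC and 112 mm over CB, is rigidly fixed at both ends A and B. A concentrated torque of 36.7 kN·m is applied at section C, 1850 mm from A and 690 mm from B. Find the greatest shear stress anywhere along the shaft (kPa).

Compatibility: T_A·a/J_AC = T_B·b/J_CB with T_A + T_B = T₀.
J_AC = 2.51×10^-6 m⁴, J_CB = 1.54×10^-5 m⁴, so T_A = T₀·(J_AC/a)/((J_AC/a)+(J_CB/b)) = 2096 N·m, T_B = 34600 N·m.
τ in each portion: τ_AC = 2.97×10^7 Pa, τ_CB = 1.25×10^8 Pa; maximum is in CB.
τ_max = T_CB·r/J = 34600·0.0560/1.54×10^-5 = 1.254×10^8 Pa.

125000 kPa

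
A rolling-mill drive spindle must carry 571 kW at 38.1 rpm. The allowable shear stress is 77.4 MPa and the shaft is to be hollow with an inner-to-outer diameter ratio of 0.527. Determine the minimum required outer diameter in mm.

ω = 2π·38.1/60 = 3.990 rad/s, so T = P/ω = 571×10³ / 3.990 = 143100 N·m.
For a hollow shaft with d_i/d_o = 0.527: τ_max = 16T/(π d_o³ (1−k⁴)), so d_o = [16T/(π τ_allow (1−k⁴))]^(1/3) = [16·143100/(π·7.74×10^7·0.9229)]^(1/3) = 0.2169 m.

217 mm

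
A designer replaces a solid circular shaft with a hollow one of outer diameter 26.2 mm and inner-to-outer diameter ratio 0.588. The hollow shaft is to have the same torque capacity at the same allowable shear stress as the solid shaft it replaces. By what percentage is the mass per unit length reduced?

28.8 %

Equal τ_max and T ⇒ the solid shaft needs d_s³ = d_o³(1−k⁴), so d_s = 26.2·(1−0.588⁴)^(1/3) = 25.11 mm.
Area ratio A_h/A_s = d_o²(1−k²)/d_s² = (1−k²)/(1−k⁴)^(2/3) = 0.7122.
Mass saving = 1 − 0.7122 = 28.8 %.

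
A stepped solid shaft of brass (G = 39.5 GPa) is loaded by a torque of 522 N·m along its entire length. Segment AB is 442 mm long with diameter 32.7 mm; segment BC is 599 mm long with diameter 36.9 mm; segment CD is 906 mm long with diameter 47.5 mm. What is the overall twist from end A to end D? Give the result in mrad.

119 mrad

J_AB = π(0.0327)⁴/32 = 1.12×10^-7 m⁴; J_BC = π(0.0369)⁴/32 = 1.82×10^-7 m⁴; J_CD = π(0.0475)⁴/32 = 5.00×10^-7 m⁴.
θ = (T/G)·Σ L_i/J_i = (522.0/39.5×10⁹)·(0.442/1.12×10^-7 + 0.599/1.82×10^-7 + 0.906/5.00×10^-7) = 0.1195 rad.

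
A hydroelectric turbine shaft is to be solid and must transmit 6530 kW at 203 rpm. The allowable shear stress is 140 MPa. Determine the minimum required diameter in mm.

224 mm

ω = 2π·203/60 = 21.26 rad/s, so T = P/ω = 6530×10³ / 21.26 = 307200 N·m.
For a solid shaft τ_max = 16T/(πd³), so d = (16T/(π τ_allow))^(1/3) = (16·307200/(π·1.40×10^8))^(1/3) = 0.2236 m.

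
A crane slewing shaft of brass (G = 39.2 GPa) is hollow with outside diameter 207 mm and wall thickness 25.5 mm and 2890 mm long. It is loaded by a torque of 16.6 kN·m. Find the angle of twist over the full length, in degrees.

0.574°

J = π(d_o⁴ − d_i⁴)/32 = π(0.207⁴ − 0.156⁴)/32 = 1.221×10^-4 m⁴.
θ = T·L/(G·J) = 16600 × 2.89 / (39.2×10⁹ × 1.221×10^-4) = 0.01002 rad.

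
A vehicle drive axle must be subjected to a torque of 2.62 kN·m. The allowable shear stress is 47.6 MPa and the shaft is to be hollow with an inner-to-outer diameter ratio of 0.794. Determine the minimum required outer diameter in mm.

77.5 mm

For a hollow shaft with d_i/d_o = 0.794: τ_max = 16T/(π d_o³ (1−k⁴)), so d_o = [16T/(π τ_allow (1−k⁴))]^(1/3) = [16·2620/(π·4.76×10^7·0.6026)]^(1/3) = 0.07749 m.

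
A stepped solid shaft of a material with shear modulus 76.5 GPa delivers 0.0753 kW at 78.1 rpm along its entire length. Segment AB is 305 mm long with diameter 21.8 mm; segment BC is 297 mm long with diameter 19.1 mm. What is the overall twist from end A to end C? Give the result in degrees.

ω = 2π·78.1/60 = 8.179 rad/s, so T = P/ω = 0.0753×10³ / 8.179 = 9.207 N·m.
J_AB = π(0.0218)⁴/32 = 2.22×10^-8 m⁴; J_BC = π(0.0191)⁴/32 = 1.31×10^-8 m⁴.
θ = (T/G)·Σ L_i/J_i = (9.207/76.5×10⁹)·(0.305/2.22×10^-8 + 0.297/1.31×10^-8) = 4.391×10^-3 rad.

0.252°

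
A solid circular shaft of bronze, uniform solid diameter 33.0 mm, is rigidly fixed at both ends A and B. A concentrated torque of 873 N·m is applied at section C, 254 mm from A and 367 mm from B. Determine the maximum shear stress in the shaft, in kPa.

73100 kPa

With uniform GJ and both ends fixed, compatibility θ_AC = θ_CB gives T_A·a = T_B·b, together with T_A + T_B = T₀.
T_A = T₀·b/(a+b) = 873.0·367/621.0 = 515.9 N·m; T_B = 357.1 N·m.
τ in each portion: τ_AC = 7.31×10^7 Pa, τ_CB = 5.06×10^7 Pa; maximum is in AC.
τ_max = T_AC·r/J = 515.9·0.0165/1.16×10^-7 = 7.312×10^7 Pa.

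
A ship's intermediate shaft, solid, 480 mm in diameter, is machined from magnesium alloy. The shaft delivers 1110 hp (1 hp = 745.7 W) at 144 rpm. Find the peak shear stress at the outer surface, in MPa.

ω = 2π·144/60 = 15.08 rad/s, so T = P/ω = 1110×745.7 / 15.08 = 54890 N·m.
J = πd⁴/32 = π(0.480)⁴/32 = 5.212×10^-3 m⁴.
τ_max = T·r/J = 54890 × 0.240 / 5.212×10^-3 = 2.528×10^6 Pa.

2.53 MPa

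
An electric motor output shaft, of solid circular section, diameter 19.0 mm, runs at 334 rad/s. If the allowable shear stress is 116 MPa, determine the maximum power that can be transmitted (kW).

52.2 kW

J = πd⁴/32 = π(0.0190)⁴/32 = 1.279×10^-8 m⁴.
T_max = τ_allow·J/r = 1.16×10^8 × 1.279×10^-8 / 0.00950 = 156.2 N·m.
ω = 334 rad/s, so P_max = T_max·ω = 5.218×10^4 W.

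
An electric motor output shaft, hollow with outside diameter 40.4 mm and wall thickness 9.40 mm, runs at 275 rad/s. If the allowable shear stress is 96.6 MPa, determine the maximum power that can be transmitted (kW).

316 kW

J = π(d_o⁴ − d_i⁴)/32 = π(0.0404⁴ − 0.0216⁴)/32 = 2.402×10^-7 m⁴.
T_max = τ_allow·J/r = 9.66×10^7 × 2.402×10^-7 / 0.0202 = 1148 N·m.
ω = 275 rad/s, so P_max = T_max·ω = 3.158×10^5 W.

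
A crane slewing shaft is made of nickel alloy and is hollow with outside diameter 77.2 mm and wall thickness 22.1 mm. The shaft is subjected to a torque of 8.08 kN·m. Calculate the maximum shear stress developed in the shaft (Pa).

9.25e7 Pa

J = π(d_o⁴ − d_i⁴)/32 = π(0.0772⁴ − 0.0330⁴)/32 = 3.371×10^-6 m⁴.
τ_max = T·r/J = 8080 × 0.0386 / 3.371×10^-6 = 9.253×10^7 Pa.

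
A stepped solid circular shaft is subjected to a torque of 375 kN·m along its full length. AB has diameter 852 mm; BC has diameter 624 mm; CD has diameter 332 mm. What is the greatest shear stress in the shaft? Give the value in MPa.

52.2 MPa

Under the same torque, τ_max = 16T/(πd³) is largest where d is smallest — segment CD (d = 332 mm).
τ_max = 16·375000/(π·(0.332)³) = 5.219×10^7 Pa.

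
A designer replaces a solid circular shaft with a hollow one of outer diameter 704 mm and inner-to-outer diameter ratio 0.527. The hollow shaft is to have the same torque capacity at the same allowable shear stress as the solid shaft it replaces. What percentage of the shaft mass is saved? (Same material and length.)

23.8 %

Equal τ_max and T ⇒ the solid shaft needs d_s³ = d_o³(1−k⁴), so d_s = 704·(1−0.527⁴)^(1/3) = 685.4 mm.
Area ratio A_h/A_s = d_o²(1−k²)/d_s² = (1−k²)/(1−k⁴)^(2/3) = 0.7620.
Mass saving = 1 − 0.7620 = 23.8 %.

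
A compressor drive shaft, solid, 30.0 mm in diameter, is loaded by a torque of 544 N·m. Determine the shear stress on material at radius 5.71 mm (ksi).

J = πd⁴/32 = π(0.0300)⁴/32 = 7.952×10^-8 m⁴.
Shear stress varies linearly with radius: τ = T·r/J = 544.0 × 0.00571 / 7.952×10^-8 = 3.906×10^7 Pa.

5.67 ksi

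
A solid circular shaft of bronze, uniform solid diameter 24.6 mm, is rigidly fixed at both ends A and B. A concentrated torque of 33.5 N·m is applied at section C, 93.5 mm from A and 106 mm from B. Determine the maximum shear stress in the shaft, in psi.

883 psi

With uniform GJ and both ends fixed, compatibility θ_AC = θ_CB gives T_A·a = T_B·b, together with T_A + T_B = T₀.
T_A = T₀·b/(a+b) = 33.50·106/199.5 = 17.80 N·m; T_B = 15.70 N·m.
τ in each portion: τ_AC = 6.09×10^6 Pa, τ_CB = 5.37×10^6 Pa; maximum is in AC.
τ_max = T_AC·r/J = 17.80·0.0123/3.60×10^-8 = 6.089×10^6 Pa.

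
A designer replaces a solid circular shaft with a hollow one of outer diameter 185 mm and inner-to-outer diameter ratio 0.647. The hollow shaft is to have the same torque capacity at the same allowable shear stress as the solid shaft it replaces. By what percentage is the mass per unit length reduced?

33.9 %

Equal τ_max and T ⇒ the solid shaft needs d_s³ = d_o³(1−k⁴), so d_s = 185·(1−0.647⁴)^(1/3) = 173.5 mm.
Area ratio A_h/A_s = d_o²(1−k²)/d_s² = (1−k²)/(1−k⁴)^(2/3) = 0.6611.
Mass saving = 1 − 0.6611 = 33.9 %.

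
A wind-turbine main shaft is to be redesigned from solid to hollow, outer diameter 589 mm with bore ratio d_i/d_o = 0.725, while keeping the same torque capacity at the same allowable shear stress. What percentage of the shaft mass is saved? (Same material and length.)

41.2 %

Equal τ_max and T ⇒ the solid shaft needs d_s³ = d_o³(1−k⁴), so d_s = 589·(1−0.725⁴)^(1/3) = 528.8 mm.
Area ratio A_h/A_s = d_o²(1−k²)/d_s² = (1−k²)/(1−k⁴)^(2/3) = 0.5885.
Mass saving = 1 − 0.5885 = 41.2 %.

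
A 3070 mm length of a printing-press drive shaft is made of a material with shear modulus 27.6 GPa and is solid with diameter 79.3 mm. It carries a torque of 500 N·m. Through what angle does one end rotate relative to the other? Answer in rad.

J = πd⁴/32 = π(0.0793)⁴/32 = 3.882×10^-6 m⁴.
θ = T·L/(G·J) = 500.0 × 3.07 / (27.6×10⁹ × 3.882×10^-6) = 0.01433 rad.

0.0143 rad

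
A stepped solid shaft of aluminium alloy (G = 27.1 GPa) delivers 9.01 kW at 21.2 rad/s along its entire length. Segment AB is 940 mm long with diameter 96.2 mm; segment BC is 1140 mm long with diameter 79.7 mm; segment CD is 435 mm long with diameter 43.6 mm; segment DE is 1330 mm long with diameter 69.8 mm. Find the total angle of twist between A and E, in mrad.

ω = 21.2 rad/s, so T = P/ω = 9.01×10³ / 21.20 = 425.0 N·m.
J_AB = π(0.0962)⁴/32 = 8.41×10^-6 m⁴; J_BC = π(0.0797)⁴/32 = 3.96×10^-6 m⁴; J_CD = π(0.0436)⁴/32 = 3.55×10^-7 m⁴; J_DE = π(0.0698)⁴/32 = 2.33×10^-6 m⁴.
θ = (T/G)·Σ L_i/J_i = (425.0/27.1×10⁹)·(0.940/8.41×10^-6 + 1.14/3.96×10^-6 + 0.435/3.55×10^-7 + 1.33/2.33×10^-6) = 0.03445 rad.

34.4 mrad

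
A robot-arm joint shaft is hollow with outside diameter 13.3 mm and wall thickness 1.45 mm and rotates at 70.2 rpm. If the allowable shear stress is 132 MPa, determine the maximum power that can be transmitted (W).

J = π(d_o⁴ − d_i⁴)/32 = π(0.0133⁴ − 0.0104⁴)/32 = 1.923×10^-9 m⁴.
T_max = τ_allow·J/r = 1.32×10^8 × 1.923×10^-9 / 0.00665 = 38.18 N·m.
ω = 2π·70.2/60 = 7.351 rad/s, so P_max = T_max·ω = 280.7 W.

281 W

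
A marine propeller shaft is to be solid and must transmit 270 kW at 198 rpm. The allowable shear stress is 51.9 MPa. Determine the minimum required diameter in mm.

ω = 2π·198/60 = 20.73 rad/s, so T = P/ω = 270×10³ / 20.73 = 13020 N·m.
For a solid shaft τ_max = 16T/(πd³), so d = (16T/(π τ_allow))^(1/3) = (16·13020/(π·5.19×10^7))^(1/3) = 0.1085 m.

109 mm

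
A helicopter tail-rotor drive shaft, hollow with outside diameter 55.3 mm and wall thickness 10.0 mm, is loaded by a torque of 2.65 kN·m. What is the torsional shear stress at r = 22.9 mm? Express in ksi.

J = π(d_o⁴ − d_i⁴)/32 = π(0.0553⁴ − 0.0353⁴)/32 = 7.657×10^-7 m⁴.
Shear stress varies linearly with radius: τ = T·r/J = 2650 × 0.0229 / 7.657×10^-7 = 7.926×10^7 Pa.

11.5 ksi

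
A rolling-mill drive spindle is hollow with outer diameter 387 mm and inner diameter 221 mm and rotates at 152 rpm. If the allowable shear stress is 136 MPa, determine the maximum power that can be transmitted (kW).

J = π(d_o⁴ − d_i⁴)/32 = π(0.387⁴ − 0.221⁴)/32 = 1.968×10^-3 m⁴.
T_max = τ_allow·J/r = 1.36×10^8 × 1.968×10^-3 / 0.194 = 1.383e6 N·m.
ω = 2π·152/60 = 15.92 rad/s, so P_max = T_max·ω = 2.202×10^7 W.

22000 kW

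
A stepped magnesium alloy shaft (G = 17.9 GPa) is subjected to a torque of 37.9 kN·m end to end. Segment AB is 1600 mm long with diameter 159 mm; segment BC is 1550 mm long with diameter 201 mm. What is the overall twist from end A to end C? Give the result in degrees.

4.27°

J_AB = π(0.159)⁴/32 = 6.27×10^-5 m⁴; J_BC = π(0.201)⁴/32 = 1.60×10^-4 m⁴.
θ = (T/G)·Σ L_i/J_i = (37900/17.9×10⁹)·(1.60/6.27×10^-5 + 1.55/1.60×10^-4) = 0.07447 rad.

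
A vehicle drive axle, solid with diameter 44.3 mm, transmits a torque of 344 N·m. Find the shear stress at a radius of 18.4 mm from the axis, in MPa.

16.7 MPa

J = πd⁴/32 = π(0.0443)⁴/32 = 3.781×10^-7 m⁴.
Shear stress varies linearly with radius: τ = T·r/J = 344.0 × 0.0184 / 3.781×10^-7 = 1.674×10^7 Pa.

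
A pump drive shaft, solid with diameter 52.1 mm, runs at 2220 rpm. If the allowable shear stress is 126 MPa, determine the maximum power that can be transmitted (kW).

813 kW

J = πd⁴/32 = π(0.0521)⁴/32 = 7.234×10^-7 m⁴.
T_max = τ_allow·J/r = 1.26×10^8 × 7.234×10^-7 / 0.0261 = 3499 N·m.
ω = 2π·2220/60 = 232.5 rad/s, so P_max = T_max·ω = 8.134×10^5 W.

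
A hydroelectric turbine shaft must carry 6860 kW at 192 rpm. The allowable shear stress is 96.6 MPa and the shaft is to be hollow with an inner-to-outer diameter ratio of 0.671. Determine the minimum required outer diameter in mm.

ω = 2π·192/60 = 20.11 rad/s, so T = P/ω = 6860×10³ / 20.11 = 341200 N·m.
For a hollow shaft with d_i/d_o = 0.671: τ_max = 16T/(π d_o³ (1−k⁴)), so d_o = [16T/(π τ_allow (1−k⁴))]^(1/3) = [16·341200/(π·9.66×10^7·0.7973)]^(1/3) = 0.2826 m.

283 mm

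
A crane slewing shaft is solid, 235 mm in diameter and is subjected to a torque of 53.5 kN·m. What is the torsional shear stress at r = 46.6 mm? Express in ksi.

1.21 ksi

J = πd⁴/32 = π(0.235)⁴/32 = 2.994×10^-4 m⁴.
Shear stress varies linearly with radius: τ = T·r/J = 53500 × 0.0466 / 2.994×10^-4 = 8.327×10^6 Pa.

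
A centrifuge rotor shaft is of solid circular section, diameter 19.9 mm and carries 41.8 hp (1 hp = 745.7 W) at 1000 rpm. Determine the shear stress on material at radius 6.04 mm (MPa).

117 MPa

ω = 2π·1000/60 = 104.7 rad/s, so T = P/ω = 41.8×745.7 / 104.7 = 297.7 N·m.
J = πd⁴/32 = π(0.0199)⁴/32 = 1.540×10^-8 m⁴.
Shear stress varies linearly with radius: τ = T·r/J = 297.7 × 0.00604 / 1.540×10^-8 = 1.168×10^8 Pa.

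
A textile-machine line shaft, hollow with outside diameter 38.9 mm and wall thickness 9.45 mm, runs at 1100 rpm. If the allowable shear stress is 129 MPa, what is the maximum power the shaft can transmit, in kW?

J = π(d_o⁴ − d_i⁴)/32 = π(0.0389⁴ − 0.0200⁴)/32 = 2.091×10^-7 m⁴.
T_max = τ_allow·J/r = 1.29×10^8 × 2.091×10^-7 / 0.0194 = 1387 N·m.
ω = 2π·1100/60 = 115.2 rad/s, so P_max = T_max·ω = 1.597×10^5 W.

160 kW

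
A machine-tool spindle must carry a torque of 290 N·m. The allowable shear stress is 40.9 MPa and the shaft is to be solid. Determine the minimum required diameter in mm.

33.1 mm

For a solid shaft τ_max = 16T/(πd³), so d = (16T/(π τ_allow))^(1/3) = (16·290.0/(π·4.09×10^7))^(1/3) = 0.03305 m.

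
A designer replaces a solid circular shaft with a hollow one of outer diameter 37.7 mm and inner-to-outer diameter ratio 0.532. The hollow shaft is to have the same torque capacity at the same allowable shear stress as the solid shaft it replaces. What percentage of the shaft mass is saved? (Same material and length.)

24.2 %

Equal τ_max and T ⇒ the solid shaft needs d_s³ = d_o³(1−k⁴), so d_s = 37.7·(1−0.532⁴)^(1/3) = 36.67 mm.
Area ratio A_h/A_s = d_o²(1−k²)/d_s² = (1−k²)/(1−k⁴)^(2/3) = 0.7580.
Mass saving = 1 − 0.7580 = 24.2 %.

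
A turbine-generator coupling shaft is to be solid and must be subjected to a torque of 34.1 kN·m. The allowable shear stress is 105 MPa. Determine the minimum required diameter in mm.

For a solid shaft τ_max = 16T/(πd³), so d = (16T/(π τ_allow))^(1/3) = (16·34100/(π·1.05×10^8))^(1/3) = 0.1183 m.

118 mm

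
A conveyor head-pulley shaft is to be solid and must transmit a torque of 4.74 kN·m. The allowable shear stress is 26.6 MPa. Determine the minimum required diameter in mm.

96.8 mm

For a solid shaft τ_max = 16T/(πd³), so d = (16T/(π τ_allow))^(1/3) = (16·4740/(π·2.66×10^7))^(1/3) = 0.09682 m.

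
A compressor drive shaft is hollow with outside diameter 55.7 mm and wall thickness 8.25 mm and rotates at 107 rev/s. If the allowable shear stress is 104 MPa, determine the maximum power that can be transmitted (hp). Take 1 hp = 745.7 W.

2400 hp

J = π(d_o⁴ − d_i⁴)/32 = π(0.0557⁴ − 0.0392⁴)/32 = 7.132×10^-7 m⁴.
T_max = τ_allow·J/r = 1.04×10^8 × 7.132×10^-7 / 0.0278 = 2663 N·m.
ω = 2π·107 = 672.3 rad/s, so P_max = T_max·ω = 1.790×10^6 W.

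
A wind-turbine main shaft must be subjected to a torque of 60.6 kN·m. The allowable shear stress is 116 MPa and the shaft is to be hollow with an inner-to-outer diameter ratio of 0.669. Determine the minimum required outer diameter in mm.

149 mm

For a hollow shaft with d_i/d_o = 0.669: τ_max = 16T/(π d_o³ (1−k⁴)), so d_o = [16T/(π τ_allow (1−k⁴))]^(1/3) = [16·60600/(π·1.16×10^8·0.7997)]^(1/3) = 0.1493 m.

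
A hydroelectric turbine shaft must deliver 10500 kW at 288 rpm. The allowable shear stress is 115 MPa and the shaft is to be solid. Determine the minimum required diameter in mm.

249 mm

ω = 2π·288/60 = 30.16 rad/s, so T = P/ω = 10500×10³ / 30.16 = 348200 N·m.
For a solid shaft τ_max = 16T/(πd³), so d = (16T/(π τ_allow))^(1/3) = (16·348200/(π·1.15×10^8))^(1/3) = 0.2489 m.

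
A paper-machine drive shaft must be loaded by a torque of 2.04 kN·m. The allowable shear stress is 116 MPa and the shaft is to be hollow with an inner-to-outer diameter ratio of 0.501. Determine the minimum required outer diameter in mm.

For a hollow shaft with d_i/d_o = 0.501: τ_max = 16T/(π d_o³ (1−k⁴)), so d_o = [16T/(π τ_allow (1−k⁴))]^(1/3) = [16·2040/(π·1.16×10^8·0.9370)]^(1/3) = 0.04572 m.

45.7 mm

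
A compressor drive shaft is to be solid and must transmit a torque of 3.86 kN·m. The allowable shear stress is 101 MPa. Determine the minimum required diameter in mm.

For a solid shaft τ_max = 16T/(πd³), so d = (16T/(π τ_allow))^(1/3) = (16·3860/(π·1.01×10^8))^(1/3) = 0.05795 m.

58.0 mm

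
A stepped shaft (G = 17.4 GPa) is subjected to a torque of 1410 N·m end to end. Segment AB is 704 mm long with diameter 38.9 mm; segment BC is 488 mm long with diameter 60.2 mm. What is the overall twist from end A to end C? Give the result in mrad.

284 mrad

J_AB = π(0.0389)⁴/32 = 2.25×10^-7 m⁴; J_BC = π(0.0602)⁴/32 = 1.29×10^-6 m⁴.
θ = (T/G)·Σ L_i/J_i = (1410/17.4×10⁹)·(0.704/2.25×10^-7 + 0.488/1.29×10^-6) = 0.2844 rad.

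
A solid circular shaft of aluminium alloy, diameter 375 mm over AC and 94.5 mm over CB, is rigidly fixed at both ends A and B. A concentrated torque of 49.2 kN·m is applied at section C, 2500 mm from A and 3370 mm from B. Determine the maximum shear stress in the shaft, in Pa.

4.74e6 Pa

Compatibility: T_A·a/J_AC = T_B·b/J_CB with T_A + T_B = T₀.
J_AC = 1.94×10^-3 m⁴, J_CB = 7.83×10^-6 m⁴, so T_A = T₀·(J_AC/a)/((J_AC/a)+(J_CB/b)) = 49050 N·m, T_B = 146.8 N·m.
τ in each portion: τ_AC = 4.74×10^6 Pa, τ_CB = 8.86×10^5 Pa; maximum is in AC.
τ_max = T_AC·r/J = 49050·0.188/1.94×10^-3 = 4.737×10^6 Pa.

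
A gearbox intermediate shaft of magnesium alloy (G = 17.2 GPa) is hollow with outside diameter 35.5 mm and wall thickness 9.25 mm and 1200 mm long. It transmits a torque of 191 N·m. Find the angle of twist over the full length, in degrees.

J = π(d_o⁴ − d_i⁴)/32 = π(0.0355⁴ − 0.0170⁴)/32 = 1.477×10^-7 m⁴.
θ = T·L/(G·J) = 191.0 × 1.20 / (17.2×10⁹ × 1.477×10^-7) = 0.09021 rad.

5.17°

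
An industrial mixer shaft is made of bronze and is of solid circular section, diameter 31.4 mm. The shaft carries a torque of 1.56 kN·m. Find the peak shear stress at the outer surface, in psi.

37200 psi

J = πd⁴/32 = π(0.0314)⁴/32 = 9.544×10^-8 m⁴.
τ_max = T·r/J = 1560 × 0.0157 / 9.544×10^-8 = 2.566×10^8 Pa.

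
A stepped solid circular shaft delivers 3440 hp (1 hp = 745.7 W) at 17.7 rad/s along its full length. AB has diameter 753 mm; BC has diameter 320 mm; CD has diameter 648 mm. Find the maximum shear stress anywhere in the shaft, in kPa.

ω = 17.7 rad/s, so T = P/ω = 3440×745.7 / 17.70 = 144900 N·m.
Under the same torque, τ_max = 16T/(πd³) is largest where d is smallest — segment BC (d = 320 mm).
τ_max = 16·144900/(π·(0.320)³) = 2.253×10^7 Pa.

22500 kPa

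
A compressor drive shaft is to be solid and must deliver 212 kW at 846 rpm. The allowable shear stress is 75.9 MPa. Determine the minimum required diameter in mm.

ω = 2π·846/60 = 88.59 rad/s, so T = P/ω = 212×10³ / 88.59 = 2393 N·m.
For a solid shaft τ_max = 16T/(πd³), so d = (16T/(π τ_allow))^(1/3) = (16·2393/(π·7.59×10^7))^(1/3) = 0.05435 m.

54.4 mm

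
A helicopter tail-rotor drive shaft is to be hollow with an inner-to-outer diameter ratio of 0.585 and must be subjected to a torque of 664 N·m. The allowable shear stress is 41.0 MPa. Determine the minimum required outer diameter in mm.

For a hollow shaft with d_i/d_o = 0.585: τ_max = 16T/(π d_o³ (1−k⁴)), so d_o = [16T/(π τ_allow (1−k⁴))]^(1/3) = [16·664.0/(π·4.10×10^7·0.8829)]^(1/3) = 0.04538 m.

45.4 mm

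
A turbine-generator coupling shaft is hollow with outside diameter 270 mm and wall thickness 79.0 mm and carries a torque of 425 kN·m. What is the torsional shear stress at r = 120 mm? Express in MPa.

101 MPa

J = π(d_o⁴ − d_i⁴)/32 = π(0.270⁴ − 0.112⁴)/32 = 5.063×10^-4 m⁴.
Shear stress varies linearly with radius: τ = T·r/J = 425000 × 0.120 / 5.063×10^-4 = 1.007×10^8 Pa.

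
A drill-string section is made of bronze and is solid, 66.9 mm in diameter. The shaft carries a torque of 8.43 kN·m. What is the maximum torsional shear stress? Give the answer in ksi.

J = πd⁴/32 = π(0.0669)⁴/32 = 1.967×10^-6 m⁴.
τ_max = T·r/J = 8430 × 0.0335 / 1.967×10^-6 = 1.434×10^8 Pa.

20.8 ksi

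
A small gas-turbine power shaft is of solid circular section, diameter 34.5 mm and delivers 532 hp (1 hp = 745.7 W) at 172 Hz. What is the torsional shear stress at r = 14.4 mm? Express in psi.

ω = 2π·172 = 1081 rad/s, so T = P/ω = 532×745.7 / 1081 = 367.1 N·m.
J = πd⁴/32 = π(0.0345)⁴/32 = 1.391×10^-7 m⁴.
Shear stress varies linearly with radius: τ = T·r/J = 367.1 × 0.0144 / 1.391×10^-7 = 3.801×10^7 Pa.

5510 psi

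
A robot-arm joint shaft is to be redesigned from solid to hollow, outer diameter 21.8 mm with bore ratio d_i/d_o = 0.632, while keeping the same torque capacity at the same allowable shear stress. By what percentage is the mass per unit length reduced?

Equal τ_max and T ⇒ the solid shaft needs d_s³ = d_o³(1−k⁴), so d_s = 21.8·(1−0.632⁴)^(1/3) = 20.57 mm.
Area ratio A_h/A_s = d_o²(1−k²)/d_s² = (1−k²)/(1−k⁴)^(2/3) = 0.6744.
Mass saving = 1 − 0.6744 = 32.6 %.

32.6 %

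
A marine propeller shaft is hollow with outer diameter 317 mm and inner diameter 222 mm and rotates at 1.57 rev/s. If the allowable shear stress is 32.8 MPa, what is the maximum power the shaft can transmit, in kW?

1540 kW

J = π(d_o⁴ − d_i⁴)/32 = π(0.317⁴ − 0.222⁴)/32 = 7.529×10^-4 m⁴.
T_max = τ_allow·J/r = 3.28×10^7 × 7.529×10^-4 / 0.159 = 155800 N·m.
ω = 2π·1.57 = 9.865 rad/s, so P_max = T_max·ω = 1.537×10^6 W.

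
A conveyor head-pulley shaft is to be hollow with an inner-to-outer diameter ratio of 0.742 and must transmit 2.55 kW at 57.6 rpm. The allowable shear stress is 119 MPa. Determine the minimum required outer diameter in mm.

29.6 mm

ω = 2π·57.6/60 = 6.032 rad/s, so T = P/ω = 2.55×10³ / 6.032 = 422.8 N·m.
For a hollow shaft with d_i/d_o = 0.742: τ_max = 16T/(π d_o³ (1−k⁴)), so d_o = [16T/(π τ_allow (1−k⁴))]^(1/3) = [16·422.8/(π·1.19×10^8·0.6969)]^(1/3) = 0.02961 m.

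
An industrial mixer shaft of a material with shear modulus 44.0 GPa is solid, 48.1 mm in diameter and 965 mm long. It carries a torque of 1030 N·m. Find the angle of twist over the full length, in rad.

J = πd⁴/32 = π(0.0481)⁴/32 = 5.255×10^-7 m⁴.
θ = T·L/(G·J) = 1030 × 0.965 / (44.0×10⁹ × 5.255×10^-7) = 0.04299 rad.

0.0430 rad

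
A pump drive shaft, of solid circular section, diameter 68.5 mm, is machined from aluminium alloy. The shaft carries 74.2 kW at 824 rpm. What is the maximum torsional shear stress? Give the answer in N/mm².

ω = 2π·824/60 = 86.29 rad/s, so T = P/ω = 74.2×10³ / 86.29 = 859.9 N·m.
J = πd⁴/32 = π(0.0685)⁴/32 = 2.162×10^-6 m⁴.
τ_max = T·r/J = 859.9 × 0.0343 / 2.162×10^-6 = 1.363×10^7 Pa.

13.6 N/mm²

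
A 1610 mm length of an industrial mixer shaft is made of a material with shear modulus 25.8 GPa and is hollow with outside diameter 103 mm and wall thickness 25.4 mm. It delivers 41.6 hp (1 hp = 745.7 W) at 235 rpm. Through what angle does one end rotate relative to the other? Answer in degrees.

0.437°

ω = 2π·235/60 = 24.61 rad/s, so T = P/ω = 41.6×745.7 / 24.61 = 1261 N·m.
J = π(d_o⁴ − d_i⁴)/32 = π(0.103⁴ − 0.0522⁴)/32 = 1.032×10^-5 m⁴.
θ = T·L/(G·J) = 1261 × 1.61 / (25.8×10⁹ × 1.032×10^-5) = 7.622×10^-3 rad.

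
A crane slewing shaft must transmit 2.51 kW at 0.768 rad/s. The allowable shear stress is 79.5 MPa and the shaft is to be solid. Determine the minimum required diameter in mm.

59.4 mm

ω = 0.768 rad/s, so T = P/ω = 2.51×10³ / 0.7680 = 3268 N·m.
For a solid shaft τ_max = 16T/(πd³), so d = (16T/(π τ_allow))^(1/3) = (16·3268/(π·7.95×10^7))^(1/3) = 0.05938 m.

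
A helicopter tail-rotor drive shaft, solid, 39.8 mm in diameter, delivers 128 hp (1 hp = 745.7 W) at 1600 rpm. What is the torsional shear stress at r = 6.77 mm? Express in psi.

2270 psi

ω = 2π·1600/60 = 167.6 rad/s, so T = P/ω = 128×745.7 / 167.6 = 569.7 N·m.
J = πd⁴/32 = π(0.0398)⁴/32 = 2.463×10^-7 m⁴.
Shear stress varies linearly with radius: τ = T·r/J = 569.7 × 0.00677 / 2.463×10^-7 = 1.566×10^7 Pa.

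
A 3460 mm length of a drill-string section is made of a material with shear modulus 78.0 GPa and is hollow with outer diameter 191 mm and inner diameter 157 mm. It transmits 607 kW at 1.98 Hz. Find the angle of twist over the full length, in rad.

0.0305 rad

ω = 2π·1.98 = 12.44 rad/s, so T = P/ω = 607×10³ / 12.44 = 48790 N·m.
J = π(d_o⁴ − d_i⁴)/32 = π(0.191⁴ − 0.157⁴)/32 = 7.101×10^-5 m⁴.
θ = T·L/(G·J) = 48790 × 3.46 / (78.0×10⁹ × 7.101×10^-5) = 0.03048 rad.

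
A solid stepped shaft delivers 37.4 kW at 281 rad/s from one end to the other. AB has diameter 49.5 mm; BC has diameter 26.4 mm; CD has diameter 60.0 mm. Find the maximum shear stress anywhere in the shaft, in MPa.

36.8 MPa

ω = 281 rad/s, so T = P/ω = 37.4×10³ / 281.0 = 133.1 N·m.
Under the same torque, τ_max = 16T/(πd³) is largest where d is smallest — segment BC (d = 26.4 mm).
τ_max = 16·133.1/(π·(0.0264)³) = 3.684×10^7 Pa.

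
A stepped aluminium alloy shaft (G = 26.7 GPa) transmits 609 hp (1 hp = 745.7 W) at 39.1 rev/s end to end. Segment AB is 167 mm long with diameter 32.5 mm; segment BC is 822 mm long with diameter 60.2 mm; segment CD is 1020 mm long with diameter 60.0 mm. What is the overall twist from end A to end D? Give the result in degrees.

ω = 2π·39.1 = 245.7 rad/s, so T = P/ω = 609×745.7 / 245.7 = 1849 N·m.
J_AB = π(0.0325)⁴/32 = 1.10×10^-7 m⁴; J_BC = π(0.0602)⁴/32 = 1.29×10^-6 m⁴; J_CD = π(0.0600)⁴/32 = 1.27×10^-6 m⁴.
θ = (T/G)·Σ L_i/J_i = (1849/26.7×10⁹)·(0.167/1.10×10^-7 + 0.822/1.29×10^-6 + 1.02/1.27×10^-6) = 0.2052 rad.

11.8°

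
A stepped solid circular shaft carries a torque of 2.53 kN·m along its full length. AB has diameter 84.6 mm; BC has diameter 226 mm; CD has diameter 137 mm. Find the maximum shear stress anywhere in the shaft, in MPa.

21.3 MPa

Under the same torque, τ_max = 16T/(πd³) is largest where d is smallest — segment AB (d = 84.6 mm).
τ_max = 16·2530/(π·(0.0846)³) = 2.128×10^7 Pa.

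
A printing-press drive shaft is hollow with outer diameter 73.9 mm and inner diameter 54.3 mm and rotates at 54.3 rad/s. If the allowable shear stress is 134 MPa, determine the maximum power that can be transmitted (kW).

409 kW

J = π(d_o⁴ − d_i⁴)/32 = π(0.0739⁴ − 0.0543⁴)/32 = 2.075×10^-6 m⁴.
T_max = τ_allow·J/r = 1.34×10^8 × 2.075×10^-6 / 0.0370 = 7523 N·m.
ω = 54.3 rad/s, so P_max = T_max·ω = 4.085×10^5 W.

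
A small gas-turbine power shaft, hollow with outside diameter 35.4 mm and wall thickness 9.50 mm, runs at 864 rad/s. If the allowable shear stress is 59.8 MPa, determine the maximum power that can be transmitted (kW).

J = π(d_o⁴ − d_i⁴)/32 = π(0.0354⁴ − 0.0164⁴)/32 = 1.471×10^-7 m⁴.
T_max = τ_allow·J/r = 5.98×10^7 × 1.471×10^-7 / 0.0177 = 496.9 N·m.
ω = 864 rad/s, so P_max = T_max·ω = 4.293×10^5 W.

429 kW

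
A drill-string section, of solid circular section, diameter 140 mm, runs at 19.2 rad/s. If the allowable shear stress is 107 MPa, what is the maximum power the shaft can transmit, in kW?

J = πd⁴/32 = π(0.140)⁴/32 = 3.771×10^-5 m⁴.
T_max = τ_allow·J/r = 1.07×10^8 × 3.771×10^-5 / 0.0700 = 57650 N·m.
ω = 19.2 rad/s, so P_max = T_max·ω = 1.107×10^6 W.

1110 kW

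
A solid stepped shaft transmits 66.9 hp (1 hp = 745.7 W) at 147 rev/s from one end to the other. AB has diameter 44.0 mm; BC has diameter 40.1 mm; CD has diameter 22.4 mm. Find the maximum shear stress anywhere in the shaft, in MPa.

ω = 2π·147 = 923.6 rad/s, so T = P/ω = 66.9×745.7 / 923.6 = 54.01 N·m.
Under the same torque, τ_max = 16T/(πd³) is largest where d is smallest — segment CD (d = 22.4 mm).
τ_max = 16·54.01/(π·(0.0224)³) = 2.447×10^7 Pa.

24.5 MPa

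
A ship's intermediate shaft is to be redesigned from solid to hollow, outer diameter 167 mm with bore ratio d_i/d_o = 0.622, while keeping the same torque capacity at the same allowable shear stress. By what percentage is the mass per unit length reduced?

31.7 %

Equal τ_max and T ⇒ the solid shaft needs d_s³ = d_o³(1−k⁴), so d_s = 167·(1−0.622⁴)^(1/3) = 158.2 mm.
Area ratio A_h/A_s = d_o²(1−k²)/d_s² = (1−k²)/(1−k⁴)^(2/3) = 0.6831.
Mass saving = 1 − 0.6831 = 31.7 %.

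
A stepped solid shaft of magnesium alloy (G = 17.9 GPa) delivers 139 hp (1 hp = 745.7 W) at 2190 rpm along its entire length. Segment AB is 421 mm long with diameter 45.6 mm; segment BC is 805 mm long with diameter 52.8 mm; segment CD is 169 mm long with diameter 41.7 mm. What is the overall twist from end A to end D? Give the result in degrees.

ω = 2π·2190/60 = 229.3 rad/s, so T = P/ω = 139×745.7 / 229.3 = 452.0 N·m.
J_AB = π(0.0456)⁴/32 = 4.24×10^-7 m⁴; J_BC = π(0.0528)⁴/32 = 7.63×10^-7 m⁴; J_CD = π(0.0417)⁴/32 = 2.97×10^-7 m⁴.
θ = (T/G)·Σ L_i/J_i = (452.0/17.9×10⁹)·(0.421/4.24×10^-7 + 0.805/7.63×10^-7 + 0.169/2.97×10^-7) = 0.06606 rad.

3.78°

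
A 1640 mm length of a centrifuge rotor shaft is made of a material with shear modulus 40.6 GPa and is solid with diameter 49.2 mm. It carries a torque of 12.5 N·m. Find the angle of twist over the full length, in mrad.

0.878 mrad

J = πd⁴/32 = π(0.0492)⁴/32 = 5.753×10^-7 m⁴.
θ = T·L/(G·J) = 12.50 × 1.64 / (40.6×10⁹ × 5.753×10^-7) = 8.777×10^-4 rad.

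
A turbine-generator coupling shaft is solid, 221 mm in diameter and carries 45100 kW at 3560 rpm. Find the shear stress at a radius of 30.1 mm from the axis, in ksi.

2.26 ksi

ω = 2π·3560/60 = 372.8 rad/s, so T = P/ω = 45100×10³ / 372.8 = 121000 N·m.
J = πd⁴/32 = π(0.221)⁴/32 = 2.342×10^-4 m⁴.
Shear stress varies linearly with radius: τ = T·r/J = 121000 × 0.0301 / 2.342×10^-4 = 1.555×10^7 Pa.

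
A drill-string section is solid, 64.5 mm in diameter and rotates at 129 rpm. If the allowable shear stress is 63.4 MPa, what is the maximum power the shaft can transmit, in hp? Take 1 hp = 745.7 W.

60.5 hp

J = πd⁴/32 = π(0.0645)⁴/32 = 1.699×10^-6 m⁴.
T_max = τ_allow·J/r = 6.34×10^7 × 1.699×10^-6 / 0.0323 = 3340 N·m.
ω = 2π·129/60 = 13.51 rad/s, so P_max = T_max·ω = 4.512×10^4 W.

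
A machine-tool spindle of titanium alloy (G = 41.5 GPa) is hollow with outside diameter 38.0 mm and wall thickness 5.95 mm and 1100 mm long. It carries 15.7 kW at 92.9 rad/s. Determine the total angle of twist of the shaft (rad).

0.0281 rad

ω = 92.9 rad/s, so T = P/ω = 15.7×10³ / 92.90 = 169.0 N·m.
J = π(d_o⁴ − d_i⁴)/32 = π(0.0380⁴ − 0.0261⁴)/32 = 1.592×10^-7 m⁴.
θ = T·L/(G·J) = 169.0 × 1.10 / (41.5×10⁹ × 1.592×10^-7) = 0.02815 rad.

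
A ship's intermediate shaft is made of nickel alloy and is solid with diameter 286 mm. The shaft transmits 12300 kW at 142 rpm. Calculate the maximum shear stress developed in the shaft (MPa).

ω = 2π·142/60 = 14.87 rad/s, so T = P/ω = 12300×10³ / 14.87 = 827200 N·m.
J = πd⁴/32 = π(0.286)⁴/32 = 6.568×10^-4 m⁴.
τ_max = T·r/J = 827200 × 0.143 / 6.568×10^-4 = 1.801×10^8 Pa.

180 MPa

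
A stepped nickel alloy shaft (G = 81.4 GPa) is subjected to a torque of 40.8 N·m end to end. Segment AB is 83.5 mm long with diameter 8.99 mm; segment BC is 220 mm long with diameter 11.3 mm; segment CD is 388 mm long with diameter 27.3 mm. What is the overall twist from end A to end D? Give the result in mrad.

J_AB = π(0.00899)⁴/32 = 6.41×10^-10 m⁴; J_BC = π(0.0113)⁴/32 = 1.60×10^-9 m⁴; J_CD = π(0.0273)⁴/32 = 5.45×10^-8 m⁴.
θ = (T/G)·Σ L_i/J_i = (40.80/81.4×10⁹)·(0.0835/6.41×10^-10 + 0.220/1.60×10^-9 + 0.388/5.45×10^-8) = 0.1377 rad.

138 mrad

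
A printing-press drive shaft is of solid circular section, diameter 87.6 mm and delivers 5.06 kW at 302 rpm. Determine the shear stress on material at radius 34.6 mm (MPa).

ω = 2π·302/60 = 31.63 rad/s, so T = P/ω = 5.06×10³ / 31.63 = 160.0 N·m.
J = πd⁴/32 = π(0.0876)⁴/32 = 5.781×10^-6 m⁴.
Shear stress varies linearly with radius: τ = T·r/J = 160.0 × 0.0346 / 5.781×10^-6 = 9.576×10^5 Pa.

0.958 MPa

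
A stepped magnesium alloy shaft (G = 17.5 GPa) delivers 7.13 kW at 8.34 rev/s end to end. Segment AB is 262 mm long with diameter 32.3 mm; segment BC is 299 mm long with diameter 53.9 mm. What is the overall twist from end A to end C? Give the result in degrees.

1.25°

ω = 2π·8.34 = 52.40 rad/s, so T = P/ω = 7.13×10³ / 52.40 = 136.1 N·m.
J_AB = π(0.0323)⁴/32 = 1.07×10^-7 m⁴; J_BC = π(0.0539)⁴/32 = 8.29×10^-7 m⁴.
θ = (T/G)·Σ L_i/J_i = (136.1/17.5×10⁹)·(0.262/1.07×10^-7 + 0.299/8.29×10^-7) = 0.02187 rad.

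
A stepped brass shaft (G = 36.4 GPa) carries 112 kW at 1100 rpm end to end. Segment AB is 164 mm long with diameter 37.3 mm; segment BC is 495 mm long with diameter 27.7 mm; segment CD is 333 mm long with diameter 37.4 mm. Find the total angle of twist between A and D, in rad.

ω = 2π·1100/60 = 115.2 rad/s, so T = P/ω = 112×10³ / 115.2 = 972.3 N·m.
J_AB = π(0.0373)⁴/32 = 1.90×10^-7 m⁴; J_BC = π(0.0277)⁴/32 = 5.78×10^-8 m⁴; J_CD = π(0.0374)⁴/32 = 1.92×10^-7 m⁴.
θ = (T/G)·Σ L_i/J_i = (972.3/36.4×10⁹)·(0.164/1.90×10^-7 + 0.495/5.78×10^-8 + 0.333/1.92×10^-7) = 0.2981 rad.

0.298 rad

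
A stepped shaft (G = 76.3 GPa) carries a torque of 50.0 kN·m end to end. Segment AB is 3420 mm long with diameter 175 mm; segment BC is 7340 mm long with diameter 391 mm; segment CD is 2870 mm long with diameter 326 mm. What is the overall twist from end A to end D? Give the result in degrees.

1.61°

J_AB = π(0.175)⁴/32 = 9.21×10^-5 m⁴; J_BC = π(0.391)⁴/32 = 2.29×10^-3 m⁴; J_CD = π(0.326)⁴/32 = 1.11×10^-3 m⁴.
θ = (T/G)·Σ L_i/J_i = (50000/76.3×10⁹)·(3.42/9.21×10^-5 + 7.34/2.29×10^-3 + 2.87/1.11×10^-3) = 0.02813 rad.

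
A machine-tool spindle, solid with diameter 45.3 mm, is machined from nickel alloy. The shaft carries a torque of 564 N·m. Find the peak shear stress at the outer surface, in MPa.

J = πd⁴/32 = π(0.0453)⁴/32 = 4.134×10^-7 m⁴.
τ_max = T·r/J = 564.0 × 0.0226 / 4.134×10^-7 = 3.090×10^7 Pa.

30.9 MPa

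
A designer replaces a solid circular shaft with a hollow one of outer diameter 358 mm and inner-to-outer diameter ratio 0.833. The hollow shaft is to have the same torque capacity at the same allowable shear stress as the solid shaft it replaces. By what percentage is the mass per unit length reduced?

Equal τ_max and T ⇒ the solid shaft needs d_s³ = d_o³(1−k⁴), so d_s = 358·(1−0.833⁴)^(1/3) = 287.6 mm.
Area ratio A_h/A_s = d_o²(1−k²)/d_s² = (1−k²)/(1−k⁴)^(2/3) = 0.4743.
Mass saving = 1 − 0.4743 = 52.6 %.

52.6 %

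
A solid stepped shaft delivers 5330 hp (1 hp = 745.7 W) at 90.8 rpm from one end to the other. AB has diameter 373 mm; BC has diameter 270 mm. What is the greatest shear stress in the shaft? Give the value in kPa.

ω = 2π·90.8/60 = 9.509 rad/s, so T = P/ω = 5330×745.7 / 9.509 = 418000 N·m.
Under the same torque, τ_max = 16T/(πd³) is largest where d is smallest — segment BC (d = 270 mm).
τ_max = 16·418000/(π·(0.270)³) = 1.082×10^8 Pa.

108000 kPa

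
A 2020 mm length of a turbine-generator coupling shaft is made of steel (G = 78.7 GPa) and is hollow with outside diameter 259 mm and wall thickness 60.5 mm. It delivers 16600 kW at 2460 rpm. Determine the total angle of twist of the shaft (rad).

ω = 2π·2460/60 = 257.6 rad/s, so T = P/ω = 16600×10³ / 257.6 = 64440 N·m.
J = π(d_o⁴ − d_i⁴)/32 = π(0.259⁴ − 0.138⁴)/32 = 4.062×10^-4 m⁴.
θ = T·L/(G·J) = 64440 × 2.02 / (78.7×10⁹ × 4.062×10^-4) = 4.072×10^-3 rad.

0.00407 rad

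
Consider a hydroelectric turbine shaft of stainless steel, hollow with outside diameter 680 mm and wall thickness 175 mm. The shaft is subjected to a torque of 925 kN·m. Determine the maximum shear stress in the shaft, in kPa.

J = π(d_o⁴ − d_i⁴)/32 = π(0.680⁴ − 0.330⁴)/32 = 0.01983 m⁴.
τ_max = T·r/J = 925000 × 0.340 / 0.01983 = 1.586×10^7 Pa.

15900 kPa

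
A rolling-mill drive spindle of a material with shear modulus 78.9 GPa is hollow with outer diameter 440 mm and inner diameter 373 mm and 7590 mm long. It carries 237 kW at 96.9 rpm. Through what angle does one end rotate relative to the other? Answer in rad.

ω = 2π·96.9/60 = 10.15 rad/s, so T = P/ω = 237×10³ / 10.15 = 23360 N·m.
J = π(d_o⁴ − d_i⁴)/32 = π(0.440⁴ − 0.373⁴)/32 = 1.779×10^-3 m⁴.
θ = T·L/(G·J) = 23360 × 7.59 / (78.9×10⁹ × 1.779×10^-3) = 1.263×10^-3 rad.

0.00126 rad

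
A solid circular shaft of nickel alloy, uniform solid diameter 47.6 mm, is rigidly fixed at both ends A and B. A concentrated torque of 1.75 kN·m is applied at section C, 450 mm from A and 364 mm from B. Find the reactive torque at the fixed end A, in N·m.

783 N·m

With uniform GJ and both ends fixed, compatibility θ_AC = θ_CB gives T_A·a = T_B·b, together with T_A + T_B = T₀.
T_A = T₀·b/(a+b) = 1750·364/814.0 = 782.6 N·m; T_B = 967.4 N·m.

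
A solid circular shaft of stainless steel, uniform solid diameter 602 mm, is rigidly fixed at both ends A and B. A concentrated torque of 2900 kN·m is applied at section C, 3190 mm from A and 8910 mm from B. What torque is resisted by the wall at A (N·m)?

With uniform GJ and both ends fixed, compatibility θ_AC = θ_CB gives T_A·a = T_B·b, together with T_A + T_B = T₀.
T_A = T₀·b/(a+b) = 2.900e6·8910/12100 = 2.135e6 N·m; T_B = 764500 N·m.

2.14e6 N·m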